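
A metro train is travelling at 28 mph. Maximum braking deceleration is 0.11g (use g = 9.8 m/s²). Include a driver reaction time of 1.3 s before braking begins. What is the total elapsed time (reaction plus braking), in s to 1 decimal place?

28 mph × 0.44704 = 12.5171 m/s.
a = 0.11 × 9.8 = 1.078 m/s².
Braking time = v/a = 12.5171 / 1.078 = 11.611 s.
Total = 1.3 + 11.611 = 12.911 s.

Total time ≈ 12.9 s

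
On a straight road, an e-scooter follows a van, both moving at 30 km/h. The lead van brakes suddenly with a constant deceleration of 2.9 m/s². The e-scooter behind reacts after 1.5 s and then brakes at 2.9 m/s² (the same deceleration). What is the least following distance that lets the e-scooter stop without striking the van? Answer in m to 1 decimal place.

Minimum gap ≈ 12.5 m

30 km/h ÷ 3.6 = 8.3333 m/s.
Leader travels v²/(2a_L) = 69.444 / 5.800 = 11.973 m before stopping.
Follower covers v·t_r = 8.3333 × 1.5 = 12.500 m while reacting, then v²/(2a_F) = 69.444 / 5.800 = 11.973 m while braking, for a total of 12.500 + 11.973 = 24.473 m.
Since a_F ≤ a_L and the follower starts braking later, the follower is never slower than the leader, so the closest approach is when both have stopped.
Minimum gap = 24.473 − 11.973 = 12.500 m.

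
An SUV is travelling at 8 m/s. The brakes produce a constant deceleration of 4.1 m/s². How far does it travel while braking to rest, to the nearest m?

Braking distance = v²/(2a) = 8.0000² / (2 × 4.100) = 64.000 / 8.200 = 7.805 m.

Braking distance ≈ 8 m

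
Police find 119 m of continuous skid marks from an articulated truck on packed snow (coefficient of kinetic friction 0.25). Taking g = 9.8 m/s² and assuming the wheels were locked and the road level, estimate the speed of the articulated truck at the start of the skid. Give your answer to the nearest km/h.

Initial speed ≈ 87 km/h

Deceleration a = μg = 0.25 × 9.8 = 2.450 m/s².
v = √(2a·d) = √(2 × 2.450 × 119) = √583.100 = 24.1475 m/s.
= 24.1475 × 3.6 = 86.931 km/h.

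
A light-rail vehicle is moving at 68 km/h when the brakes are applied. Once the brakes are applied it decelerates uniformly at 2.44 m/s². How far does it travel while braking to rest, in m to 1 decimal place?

Braking distance ≈ 73.1 m

68 km/h ÷ 3.6 = 18.8889 m/s.
Braking distance = v²/(2a) = 18.8889² / (2 × 2.440) = 356.791 / 4.880 = 73.113 m.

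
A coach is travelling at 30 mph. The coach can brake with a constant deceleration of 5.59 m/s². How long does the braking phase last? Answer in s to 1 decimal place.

Braking time ≈ 2.4 s

30 mph × 0.44704 = 13.4112 m/s.
Braking time = v/a = 13.4112 / 5.590 = 2.399 s.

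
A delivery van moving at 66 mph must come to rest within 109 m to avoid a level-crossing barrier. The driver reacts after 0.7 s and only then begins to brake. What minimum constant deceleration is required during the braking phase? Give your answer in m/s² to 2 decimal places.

Required deceleration ≈ 4.93 m/s²

66 mph × 0.44704 = 29.5046 m/s.
Distance covered during reaction = 29.5046 × 0.7 = 20.653 m.
Distance available for braking: 109 − 20.653 = 88.347 m.
v² = 2a·d ⇒ a = v²/(2d) = 29.5046² / (2 × 88.347) = 870.521 / 176.694 = 4.9267 m/s².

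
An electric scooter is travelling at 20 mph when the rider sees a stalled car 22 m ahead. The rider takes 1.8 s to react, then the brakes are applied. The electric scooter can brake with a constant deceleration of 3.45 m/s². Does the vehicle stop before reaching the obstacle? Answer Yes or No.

No

20 mph × 0.44704 = 8.9408 m/s.
Reaction distance = 8.9408 × 1.8 = 16.093 m.
Braking distance = v²/(2a) = 79.938 / 6.900 = 11.585 m.
Total stopping distance = 16.093 + 11.585 = 27.678 m, vs 22 m available — it cannot stop in time and overshoots by 27.678 − 22 = 5.678 m.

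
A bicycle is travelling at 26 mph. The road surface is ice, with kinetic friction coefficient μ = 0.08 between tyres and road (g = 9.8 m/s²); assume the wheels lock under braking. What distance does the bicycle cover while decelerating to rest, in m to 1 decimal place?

Braking distance ≈ 86.2 m

26 mph × 0.44704 = 11.6230 m/s.
a = μg = 0.08 × 9.8 = 0.784 m/s².
Braking distance = v²/(2a) = 11.6230² / (2 × 0.784) = 135.094 / 1.568 = 86.157 m.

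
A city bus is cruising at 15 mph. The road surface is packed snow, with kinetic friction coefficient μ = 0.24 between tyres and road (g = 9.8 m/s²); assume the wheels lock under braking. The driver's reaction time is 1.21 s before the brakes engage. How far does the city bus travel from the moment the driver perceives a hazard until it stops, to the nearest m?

Total stopping distance ≈ 18 m

15 mph × 0.44704 = 6.7056 m/s.
a = μg = 0.24 × 9.8 = 2.352 m/s².
Reaction distance = v·t_r = 6.7056 × 1.21 = 8.114 m.
Braking distance = v²/(2a) = 6.7056² / (2 × 2.352) = 44.965 / 4.704 = 9.559 m.
Total = 8.114 + 9.559 = 17.673 m.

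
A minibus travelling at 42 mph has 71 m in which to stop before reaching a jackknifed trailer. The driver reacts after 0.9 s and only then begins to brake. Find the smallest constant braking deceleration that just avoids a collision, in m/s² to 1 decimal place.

Required deceleration ≈ 3.3 m/s²

42 mph × 0.44704 = 18.7757 m/s.
Distance covered during reaction = 18.7757 × 0.9 = 16.898 m.
Distance available for braking: 71 − 16.898 = 54.102 m.
v² = 2a·d ⇒ a = v²/(2d) = 18.7757² / (2 × 54.102) = 352.527 / 108.204 = 3.2580 m/s².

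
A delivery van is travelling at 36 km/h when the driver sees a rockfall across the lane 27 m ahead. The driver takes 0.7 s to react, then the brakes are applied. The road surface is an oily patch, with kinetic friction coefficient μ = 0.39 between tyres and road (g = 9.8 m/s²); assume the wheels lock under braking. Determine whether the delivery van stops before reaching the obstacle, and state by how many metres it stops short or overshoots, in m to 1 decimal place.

36 km/h ÷ 3.6 = 10.0000 m/s.
a = μg = 0.39 × 9.8 = 3.822 m/s².
Reaction distance = 10.0000 × 0.7 = 7.000 m.
Braking distance = v²/(2a) = 100.000 / 7.644 = 13.082 m.
Total stopping distance = 7.000 + 13.082 = 20.082 m, vs 27 m available — it stops with 27 − 20.082 = 6.918 m to spare.

Yes — it stops 6.9 m short of the obstacle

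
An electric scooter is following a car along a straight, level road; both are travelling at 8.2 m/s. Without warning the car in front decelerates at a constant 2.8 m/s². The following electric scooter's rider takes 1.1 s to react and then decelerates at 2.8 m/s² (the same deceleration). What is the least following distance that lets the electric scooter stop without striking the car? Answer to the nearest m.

Leader travels v²/(2a_L) = 67.240 / 5.600 = 12.007 m before stopping.
Follower covers v·t_r = 8.2000 × 1.1 = 9.020 m while reacting, then v²/(2a_F) = 67.240 / 5.600 = 12.007 m while braking, for a total of 9.020 + 12.007 = 21.027 m.
Since a_F ≤ a_L and the follower starts braking later, the follower is never slower than the leader, so the closest approach is when both have stopped.
Minimum gap = 21.027 − 12.007 = 9.020 m.

Minimum gap ≈ 9 m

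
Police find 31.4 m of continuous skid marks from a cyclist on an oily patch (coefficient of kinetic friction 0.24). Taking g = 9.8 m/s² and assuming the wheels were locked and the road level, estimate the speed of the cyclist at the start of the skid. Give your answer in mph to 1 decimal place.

Initial speed ≈ 27.2 mph

Deceleration a = μg = 0.24 × 9.8 = 2.352 m/s².
v = √(2a·d) = √(2 × 2.352 × 31.4) = √147.706 = 12.1534 m/s.
= 12.1534 ÷ 0.44704 = 27.186 mph.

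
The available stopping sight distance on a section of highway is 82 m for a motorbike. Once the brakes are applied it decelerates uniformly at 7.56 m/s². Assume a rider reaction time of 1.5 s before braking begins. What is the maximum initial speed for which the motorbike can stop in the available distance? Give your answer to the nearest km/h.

Maximum speed ≈ 92 km/h

Stopping distance: v·t_r + v²/(2a) = 82 with t_r = 1.5 s and a = 7.560 m/s².
So v² + 22.680 v − 1239.84 = 0.
Positive root: v = −a·t_r + √((a·t_r)² + 2a·d) = −11.340 + √(128.596 + 1239.84) = 25.6524 m/s.
25.6524 m/s × 3.6 = 92.349 km/h.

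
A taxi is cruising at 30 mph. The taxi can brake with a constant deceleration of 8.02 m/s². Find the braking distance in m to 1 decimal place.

Braking distance ≈ 11.2 m

30 mph × 0.44704 = 13.4112 m/s.
Braking distance = v²/(2a) = 13.4112² / (2 × 8.020) = 179.860 / 16.040 = 11.213 m.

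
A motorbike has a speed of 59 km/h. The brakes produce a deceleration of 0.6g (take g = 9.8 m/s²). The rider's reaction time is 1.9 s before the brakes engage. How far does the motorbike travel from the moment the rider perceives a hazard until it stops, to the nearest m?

59 km/h ÷ 3.6 = 16.3889 m/s.
a = 0.6 × 9.8 = 5.880 m/s².
Reaction distance = v·t_r = 16.3889 × 1.9 = 31.139 m.
Braking distance = v²/(2a) = 16.3889² / (2 × 5.880) = 268.596 / 11.760 = 22.840 m.
Total = 31.139 + 22.840 = 53.979 m.

Total stopping distance ≈ 54 m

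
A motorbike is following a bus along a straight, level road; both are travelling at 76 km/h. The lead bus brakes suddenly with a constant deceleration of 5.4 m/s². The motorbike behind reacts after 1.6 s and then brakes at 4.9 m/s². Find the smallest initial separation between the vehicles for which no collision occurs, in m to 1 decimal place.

76 km/h ÷ 3.6 = 21.1111 m/s.
Leader travels v²/(2a_L) = 445.679 / 10.800 = 41.267 m before stopping.
Follower covers v·t_r = 21.1111 × 1.6 = 33.778 m while reacting, then v²/(2a_F) = 445.679 / 9.800 = 45.477 m while braking, for a total of 33.778 + 45.477 = 79.255 m.
Since a_F ≤ a_L and the follower starts braking later, the follower is never slower than the leader, so the closest approach is when both have stopped.
Minimum gap = 79.255 − 41.267 = 37.988 m.

Minimum gap ≈ 38.0 m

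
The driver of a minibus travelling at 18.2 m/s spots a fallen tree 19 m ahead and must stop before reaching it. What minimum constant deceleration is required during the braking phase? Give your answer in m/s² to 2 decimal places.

v² = 2a·d ⇒ a = v²/(2d) = 18.2000² / (2 × 19.000) = 331.240 / 38.000 = 8.7168 m/s².

Required deceleration ≈ 8.72 m/s²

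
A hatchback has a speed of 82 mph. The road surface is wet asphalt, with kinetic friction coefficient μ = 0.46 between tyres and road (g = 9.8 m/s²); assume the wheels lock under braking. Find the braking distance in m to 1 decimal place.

Braking distance ≈ 149.0 m

82 mph × 0.44704 = 36.6573 m/s.
a = μg = 0.46 × 9.8 = 4.508 m/s².
Braking distance = v²/(2a) = 36.6573² / (2 × 4.508) = 1343.758 / 9.016 = 149.041 m.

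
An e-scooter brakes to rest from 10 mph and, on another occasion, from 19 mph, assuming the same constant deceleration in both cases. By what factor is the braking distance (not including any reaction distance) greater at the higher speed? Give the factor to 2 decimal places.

Braking distance d = v²/(2a), so with a fixed, d ∝ v².
Factor = (19/10)² = 1.9000² = 3.6100.

Factor ≈ 3.61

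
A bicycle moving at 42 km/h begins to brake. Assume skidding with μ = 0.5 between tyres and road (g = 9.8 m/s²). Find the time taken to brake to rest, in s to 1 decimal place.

Braking time ≈ 2.4 s

42 km/h ÷ 3.6 = 11.6667 m/s.
a = μg = 0.5 × 9.8 = 4.900 m/s².
Braking time = v/a = 11.6667 / 4.900 = 2.381 s.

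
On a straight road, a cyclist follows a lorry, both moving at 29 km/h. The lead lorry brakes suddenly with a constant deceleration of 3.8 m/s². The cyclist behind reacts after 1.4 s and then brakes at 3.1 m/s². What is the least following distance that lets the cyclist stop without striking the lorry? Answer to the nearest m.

Minimum gap ≈ 13 m

29 km/h ÷ 3.6 = 8.0556 m/s.
Leader travels v²/(2a_L) = 64.893 / 7.600 = 8.539 m before stopping.
Follower covers v·t_r = 8.0556 × 1.4 = 11.278 m while reacting, then v²/(2a_F) = 64.893 / 6.200 = 10.467 m while braking, for a total of 11.278 + 10.467 = 21.745 m.
Since a_F ≤ a_L and the follower starts braking later, the follower is never slower than the leader, so the closest approach is when both have stopped.
Minimum gap = 21.745 − 8.539 = 13.206 m.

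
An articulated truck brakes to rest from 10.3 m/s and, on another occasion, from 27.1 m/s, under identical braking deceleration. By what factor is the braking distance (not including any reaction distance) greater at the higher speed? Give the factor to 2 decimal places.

Factor ≈ 6.92

Braking distance d = v²/(2a), so with a fixed, d ∝ v².
Factor = (27.1/10.3)² = 2.6311² = 6.9227.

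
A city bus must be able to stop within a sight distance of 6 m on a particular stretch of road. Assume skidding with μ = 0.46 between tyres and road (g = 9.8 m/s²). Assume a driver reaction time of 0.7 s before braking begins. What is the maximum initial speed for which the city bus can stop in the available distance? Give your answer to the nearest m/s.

Maximum speed ≈ 5 m/s

a = μg = 0.46 × 9.8 = 4.508 m/s².
Stopping distance: v·t_r + v²/(2a) = 6 with t_r = 0.7 s and a = 4.508 m/s².
So v² + 6.311 v − 54.10 = 0.
Positive root: v = −a·t_r + √((a·t_r)² + 2a·d) = −3.156 + √(9.960 + 54.10) = 4.8477 m/s.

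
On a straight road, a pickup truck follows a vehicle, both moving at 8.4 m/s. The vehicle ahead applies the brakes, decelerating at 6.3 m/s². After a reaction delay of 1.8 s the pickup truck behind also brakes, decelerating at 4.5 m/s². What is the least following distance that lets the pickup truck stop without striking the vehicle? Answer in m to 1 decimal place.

Minimum gap ≈ 17.4 m

Leader travels v²/(2a_L) = 70.560 / 12.600 = 5.600 m before stopping.
Follower covers v·t_r = 8.4000 × 1.8 = 15.120 m while reacting, then v²/(2a_F) = 70.560 / 9.000 = 7.840 m while braking, for a total of 15.120 + 7.840 = 22.960 m.
Since a_F ≤ a_L and the follower starts braking later, the follower is never slower than the leader, so the closest approach is when both have stopped.
Minimum gap = 22.960 − 5.600 = 17.360 m.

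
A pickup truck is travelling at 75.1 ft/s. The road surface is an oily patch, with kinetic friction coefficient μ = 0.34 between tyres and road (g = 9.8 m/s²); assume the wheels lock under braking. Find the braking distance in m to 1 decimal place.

Braking distance ≈ 78.6 m

75.1 ft/s × 0.3048 = 22.8905 m/s.
a = μg = 0.34 × 9.8 = 3.332 m/s².
Braking distance = v²/(2a) = 22.8905² / (2 × 3.332) = 523.975 / 6.664 = 78.628 m.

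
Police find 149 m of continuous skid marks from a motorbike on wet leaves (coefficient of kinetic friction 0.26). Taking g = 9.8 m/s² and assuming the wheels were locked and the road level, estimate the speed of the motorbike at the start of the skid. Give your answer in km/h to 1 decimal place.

Deceleration a = μg = 0.26 × 9.8 = 2.548 m/s².
v = √(2a·d) = √(2 × 2.548 × 149) = √759.304 = 27.5555 m/s.
= 27.5555 × 3.6 = 99.200 km/h.

Initial speed ≈ 99.2 km/h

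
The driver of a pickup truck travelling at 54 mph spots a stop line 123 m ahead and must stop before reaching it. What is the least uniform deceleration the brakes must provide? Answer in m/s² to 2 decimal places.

Required deceleration ≈ 2.37 m/s²

54 mph × 0.44704 = 24.1402 m/s.
v² = 2a·d ⇒ a = v²/(2d) = 24.1402² / (2 × 123.000) = 582.749 / 246.000 = 2.3689 m/s².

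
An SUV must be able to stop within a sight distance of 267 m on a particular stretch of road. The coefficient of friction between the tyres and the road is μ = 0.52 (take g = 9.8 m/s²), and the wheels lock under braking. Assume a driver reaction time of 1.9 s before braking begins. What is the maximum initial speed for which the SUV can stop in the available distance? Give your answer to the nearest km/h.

a = μg = 0.52 × 9.8 = 5.096 m/s².
Stopping distance: v·t_r + v²/(2a) = 267 with t_r = 1.9 s and a = 5.096 m/s².
So v² + 19.365 v − 2721.26 = 0.
Positive root: v = −a·t_r + √((a·t_r)² + 2a·d) = −9.682 + √(93.741 + 2721.26) = 43.3746 m/s.
43.3746 m/s × 3.6 = 156.149 km/h.

Maximum speed ≈ 156 km/h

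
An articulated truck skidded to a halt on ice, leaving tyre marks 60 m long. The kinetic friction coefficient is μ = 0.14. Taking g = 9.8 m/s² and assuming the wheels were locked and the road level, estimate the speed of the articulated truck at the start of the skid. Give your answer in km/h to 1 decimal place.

Initial speed ≈ 46.2 km/h

Deceleration a = μg = 0.14 × 9.8 = 1.372 m/s².
v = √(2a·d) = √(2 × 1.372 × 60) = √164.640 = 12.8312 m/s.
= 12.8312 × 3.6 = 46.192 km/h.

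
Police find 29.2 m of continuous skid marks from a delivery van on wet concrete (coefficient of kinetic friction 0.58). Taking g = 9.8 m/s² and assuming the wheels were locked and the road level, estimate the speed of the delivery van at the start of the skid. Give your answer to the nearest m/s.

Deceleration a = μg = 0.58 × 9.8 = 5.684 m/s².
v = √(2a·d) = √(2 × 5.684 × 29.2) = √331.946 = 18.2194 m/s.

Initial speed ≈ 18 m/s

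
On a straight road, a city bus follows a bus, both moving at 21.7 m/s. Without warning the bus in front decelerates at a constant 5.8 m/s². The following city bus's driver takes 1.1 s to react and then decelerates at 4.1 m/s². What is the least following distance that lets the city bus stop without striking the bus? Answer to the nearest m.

Minimum gap ≈ 41 m

Leader travels v²/(2a_L) = 470.890 / 11.600 = 40.594 m before stopping.
Follower covers v·t_r = 21.7000 × 1.1 = 23.870 m while reacting, then v²/(2a_F) = 470.890 / 8.200 = 57.426 m while braking, for a total of 23.870 + 57.426 = 81.296 m.
Since a_F ≤ a_L and the follower starts braking later, the follower is never slower than the leader, so the closest approach is when both have stopped.
Minimum gap = 81.296 − 40.594 = 40.702 m.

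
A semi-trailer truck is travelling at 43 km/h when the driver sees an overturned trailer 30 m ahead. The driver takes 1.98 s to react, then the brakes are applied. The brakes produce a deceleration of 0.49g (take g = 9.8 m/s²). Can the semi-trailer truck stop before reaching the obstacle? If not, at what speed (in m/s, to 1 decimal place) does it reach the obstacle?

No — it strikes the obstacle at 9.0 m/s

43 km/h ÷ 3.6 = 11.9444 m/s.
a = 0.49 × 9.8 = 4.802 m/s².
Reaction distance = 11.9444 × 1.98 = 23.650 m.
Braking distance needed to stop: v²/(2a) = 142.669 / 9.604 = 14.855 m, so total needed = 23.650 + 14.855 = 38.505 m > 30 m — it cannot stop.
Distance remaining when braking begins: 30 − 23.650 = 6.350 m.
v² = v₀² − 2a·d = 142.669 − 2 × 4.802 × 6.350 = 81.684 m²/s².
v = √81.684 = 9.038 m/s.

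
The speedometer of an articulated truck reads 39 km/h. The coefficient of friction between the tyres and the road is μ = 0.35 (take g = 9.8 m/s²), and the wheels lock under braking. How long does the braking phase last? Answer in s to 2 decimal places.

Braking time ≈ 3.16 s

39 km/h ÷ 3.6 = 10.8333 m/s.
a = μg = 0.35 × 9.8 = 3.430 m/s².
Braking time = v/a = 10.8333 / 3.430 = 3.158 s.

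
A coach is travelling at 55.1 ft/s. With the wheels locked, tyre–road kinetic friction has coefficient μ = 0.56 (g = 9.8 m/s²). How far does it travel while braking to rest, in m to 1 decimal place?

55.1 ft/s × 0.3048 = 16.7945 m/s.
a = μg = 0.56 × 9.8 = 5.488 m/s².
Braking distance = v²/(2a) = 16.7945² / (2 × 5.488) = 282.055 / 10.976 = 25.697 m.

Braking distance ≈ 25.7 m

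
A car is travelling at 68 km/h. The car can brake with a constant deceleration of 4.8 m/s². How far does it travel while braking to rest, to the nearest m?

68 km/h ÷ 3.6 = 18.8889 m/s.
Braking distance = v²/(2a) = 18.8889² / (2 × 4.800) = 356.791 / 9.600 = 37.166 m.

Braking distance ≈ 37 m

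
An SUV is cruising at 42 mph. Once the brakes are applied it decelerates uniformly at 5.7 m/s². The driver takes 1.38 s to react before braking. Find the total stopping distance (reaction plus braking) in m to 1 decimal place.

42 mph × 0.44704 = 18.7757 m/s.
Reaction distance = v·t_r = 18.7757 × 1.38 = 25.910 m.
Braking distance = v²/(2a) = 18.7757² / (2 × 5.700) = 352.527 / 11.400 = 30.923 m.
Total = 25.910 + 30.923 = 56.833 m.

Total stopping distance ≈ 56.8 m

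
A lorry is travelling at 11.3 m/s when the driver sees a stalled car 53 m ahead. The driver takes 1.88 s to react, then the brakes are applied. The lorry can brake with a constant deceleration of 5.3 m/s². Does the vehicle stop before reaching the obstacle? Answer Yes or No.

Reaction distance = 11.3000 × 1.88 = 21.244 m.
Braking distance = v²/(2a) = 127.690 / 10.600 = 12.046 m.
Total stopping distance = 21.244 + 12.046 = 33.290 m, vs 53 m available — it stops with 53 − 33.290 = 19.710 m to spare.

Yes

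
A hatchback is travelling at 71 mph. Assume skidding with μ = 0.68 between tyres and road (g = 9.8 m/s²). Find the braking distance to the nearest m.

Braking distance ≈ 76 m

71 mph × 0.44704 = 31.7398 m/s.
a = μg = 0.68 × 9.8 = 6.664 m/s².
Braking distance = v²/(2a) = 31.7398² / (2 × 6.664) = 1007.415 / 13.328 = 75.586 m.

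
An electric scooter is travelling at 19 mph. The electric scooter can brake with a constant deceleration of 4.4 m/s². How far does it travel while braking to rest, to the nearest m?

Braking distance ≈ 8 m

19 mph × 0.44704 = 8.4938 m/s.
Braking distance = v²/(2a) = 8.4938² / (2 × 4.400) = 72.145 / 8.800 = 8.198 m.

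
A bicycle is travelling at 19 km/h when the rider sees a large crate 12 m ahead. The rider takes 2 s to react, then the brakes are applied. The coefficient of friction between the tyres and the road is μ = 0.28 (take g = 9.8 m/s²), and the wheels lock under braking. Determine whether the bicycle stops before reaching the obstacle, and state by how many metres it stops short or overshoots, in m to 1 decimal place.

No — it overshoots by 3.6 m

19 km/h ÷ 3.6 = 5.2778 m/s.
a = μg = 0.28 × 9.8 = 2.744 m/s².
Reaction distance = 5.2778 × 2 = 10.556 m.
Braking distance = v²/(2a) = 27.855 / 5.488 = 5.076 m.
Total stopping distance = 10.556 + 5.076 = 15.632 m, vs 12 m available — it cannot stop in time and overshoots by 15.632 − 12 = 3.632 m.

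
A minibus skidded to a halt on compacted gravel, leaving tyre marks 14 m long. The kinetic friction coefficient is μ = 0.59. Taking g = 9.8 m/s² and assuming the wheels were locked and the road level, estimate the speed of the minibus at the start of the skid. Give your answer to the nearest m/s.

Deceleration a = μg = 0.59 × 9.8 = 5.782 m/s².
v = √(2a·d) = √(2 × 5.782 × 14) = √161.896 = 12.7238 m/s.

Initial speed ≈ 13 m/s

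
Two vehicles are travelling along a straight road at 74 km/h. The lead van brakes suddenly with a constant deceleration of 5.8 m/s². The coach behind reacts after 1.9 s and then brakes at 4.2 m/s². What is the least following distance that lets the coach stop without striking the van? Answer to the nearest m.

Minimum gap ≈ 53 m

74 km/h ÷ 3.6 = 20.5556 m/s.
Leader travels v²/(2a_L) = 422.533 / 11.600 = 36.425 m before stopping.
Follower covers v·t_r = 20.5556 × 1.9 = 39.056 m while reacting, then v²/(2a_F) = 422.533 / 8.400 = 50.302 m while braking, for a total of 39.056 + 50.302 = 89.358 m.
Since a_F ≤ a_L and the follower starts braking later, the follower is never slower than the leader, so the closest approach is when both have stopped.
Minimum gap = 89.358 − 36.425 = 52.933 m.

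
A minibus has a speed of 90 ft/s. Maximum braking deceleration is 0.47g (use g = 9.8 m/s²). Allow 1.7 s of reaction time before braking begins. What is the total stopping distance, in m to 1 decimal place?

Total stopping distance ≈ 128.3 m

90 ft/s × 0.3048 = 27.4320 m/s.
a = 0.47 × 9.8 = 4.606 m/s².
Reaction distance = v·t_r = 27.4320 × 1.7 = 46.634 m.
Braking distance = v²/(2a) = 27.4320² / (2 × 4.606) = 752.515 / 9.212 = 81.689 m.
Total = 46.634 + 81.689 = 128.323 m.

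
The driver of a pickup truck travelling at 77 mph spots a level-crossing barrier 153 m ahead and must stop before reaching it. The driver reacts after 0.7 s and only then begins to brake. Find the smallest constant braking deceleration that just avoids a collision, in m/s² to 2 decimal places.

77 mph × 0.44704 = 34.4221 m/s.
Distance covered during reaction = 34.4221 × 0.7 = 24.095 m.
Distance available for braking: 153 − 24.095 = 128.905 m.
v² = 2a·d ⇒ a = v²/(2d) = 34.4221² / (2 × 128.905) = 1184.881 / 257.810 = 4.5959 m/s².

Required deceleration ≈ 4.60 m/s²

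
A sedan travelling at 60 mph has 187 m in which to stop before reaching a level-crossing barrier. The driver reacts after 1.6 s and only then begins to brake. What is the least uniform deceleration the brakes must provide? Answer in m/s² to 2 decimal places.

60 mph × 0.44704 = 26.8224 m/s.
Distance covered during reaction = 26.8224 × 1.6 = 42.916 m.
Distance available for braking: 187 − 42.916 = 144.084 m.
v² = 2a·d ⇒ a = v²/(2d) = 26.8224² / (2 × 144.084) = 719.441 / 288.168 = 2.4966 m/s².

Required deceleration ≈ 2.50 m/s²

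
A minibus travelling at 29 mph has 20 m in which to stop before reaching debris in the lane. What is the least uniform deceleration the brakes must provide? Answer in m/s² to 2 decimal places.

29 mph × 0.44704 = 12.9642 m/s.
v² = 2a·d ⇒ a = v²/(2d) = 12.9642² / (2 × 20.000) = 168.070 / 40.000 = 4.2017 m/s².

Required deceleration ≈ 4.20 m/s²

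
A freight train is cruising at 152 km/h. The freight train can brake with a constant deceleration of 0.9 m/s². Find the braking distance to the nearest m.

Braking distance ≈ 990 m

152 km/h ÷ 3.6 = 42.2222 m/s.
Braking distance = v²/(2a) = 42.2222² / (2 × 0.900) = 1782.714 / 1.800 = 990.397 m.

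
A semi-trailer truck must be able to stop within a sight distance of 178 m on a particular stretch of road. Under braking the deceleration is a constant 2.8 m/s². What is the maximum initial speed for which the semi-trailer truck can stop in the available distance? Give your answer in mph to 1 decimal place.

v²/(2a) = d ⇒ v = √(2 × 2.800 × 178) = √996.80 = 31.5721 m/s.
31.5721 m/s ÷ 0.44704 = 70.625 mph.

Maximum speed ≈ 70.6 mph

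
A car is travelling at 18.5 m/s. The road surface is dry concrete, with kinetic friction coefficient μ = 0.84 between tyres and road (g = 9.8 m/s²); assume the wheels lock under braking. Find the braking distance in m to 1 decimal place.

a = μg = 0.84 × 9.8 = 8.232 m/s².
Braking distance = v²/(2a) = 18.5000² / (2 × 8.232) = 342.250 / 16.464 = 20.788 m.

Braking distance ≈ 20.8 m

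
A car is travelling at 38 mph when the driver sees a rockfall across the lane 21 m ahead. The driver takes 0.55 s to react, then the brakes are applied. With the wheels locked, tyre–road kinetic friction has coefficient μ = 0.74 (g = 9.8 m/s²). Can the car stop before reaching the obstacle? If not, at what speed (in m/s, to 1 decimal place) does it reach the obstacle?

38 mph × 0.44704 = 16.9875 m/s.
a = μg = 0.74 × 9.8 = 7.252 m/s².
Reaction distance = 16.9875 × 0.55 = 9.343 m.
Braking distance needed to stop: v²/(2a) = 288.575 / 14.504 = 19.896 m, so total needed = 9.343 + 19.896 = 29.239 m > 21 m — it cannot stop.
Distance remaining when braking begins: 21 − 9.343 = 11.657 m.
v² = v₀² − 2a·d = 288.575 − 2 × 7.252 × 11.657 = 119.502 m²/s².
v = √119.502 = 10.932 m/s.

No — it strikes the obstacle at 10.9 m/s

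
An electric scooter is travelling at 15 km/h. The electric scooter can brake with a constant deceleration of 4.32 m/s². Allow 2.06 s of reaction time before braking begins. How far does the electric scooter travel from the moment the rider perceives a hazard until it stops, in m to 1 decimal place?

Total stopping distance ≈ 10.6 m

15 km/h ÷ 3.6 = 4.1667 m/s.
Reaction distance = v·t_r = 4.1667 × 2.06 = 8.583 m.
Braking distance = v²/(2a) = 4.1667² / (2 × 4.320) = 17.361 / 8.640 = 2.009 m.
Total = 8.583 + 2.009 = 10.592 m.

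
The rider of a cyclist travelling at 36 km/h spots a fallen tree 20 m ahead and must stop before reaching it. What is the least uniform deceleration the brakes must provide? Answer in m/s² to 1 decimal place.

36 km/h ÷ 3.6 = 10.0000 m/s.
v² = 2a·d ⇒ a = v²/(2d) = 10.0000² / (2 × 20.000) = 100.000 / 40.000 = 2.5000 m/s².

Required deceleration ≈ 2.5 m/s²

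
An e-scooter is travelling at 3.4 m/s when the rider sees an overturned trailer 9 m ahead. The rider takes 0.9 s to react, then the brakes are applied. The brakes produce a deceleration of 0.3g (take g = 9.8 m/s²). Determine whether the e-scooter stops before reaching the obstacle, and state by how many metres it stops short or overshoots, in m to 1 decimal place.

a = 0.3 × 9.8 = 2.940 m/s².
Reaction distance = 3.4000 × 0.9 = 3.060 m.
Braking distance = v²/(2a) = 11.560 / 5.880 = 1.966 m.
Total stopping distance = 3.060 + 1.966 = 5.026 m, vs 9 m available — it stops with 9 − 5.026 = 3.974 m to spare.

Yes — it stops 4.0 m short of the obstacle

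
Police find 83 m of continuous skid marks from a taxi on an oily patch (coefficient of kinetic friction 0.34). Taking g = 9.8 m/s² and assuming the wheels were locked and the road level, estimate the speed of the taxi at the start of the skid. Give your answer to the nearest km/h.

Deceleration a = μg = 0.34 × 9.8 = 3.332 m/s².
v = √(2a·d) = √(2 × 3.332 × 83) = √553.112 = 23.5183 m/s.
= 23.5183 × 3.6 = 84.666 km/h.

Initial speed ≈ 85 km/h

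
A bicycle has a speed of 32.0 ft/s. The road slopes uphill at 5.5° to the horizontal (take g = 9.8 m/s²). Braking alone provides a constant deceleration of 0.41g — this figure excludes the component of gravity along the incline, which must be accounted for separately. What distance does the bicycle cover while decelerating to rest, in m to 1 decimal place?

32 ft/s × 0.3048 = 9.7536 m/s.
a = 0.41 × 9.8 = 4.018 m/s².
Gravity along the uphill slope adds to the braking deceleration: a_eff = 4.018 + 9.8·sin 5.5° = 4.018 + 0.939 = 4.957 m/s².
Braking distance = v²/(2a) = 9.7536² / (2 × 4.957) = 95.133 / 9.914 = 9.596 m.

Braking distance ≈ 9.6 m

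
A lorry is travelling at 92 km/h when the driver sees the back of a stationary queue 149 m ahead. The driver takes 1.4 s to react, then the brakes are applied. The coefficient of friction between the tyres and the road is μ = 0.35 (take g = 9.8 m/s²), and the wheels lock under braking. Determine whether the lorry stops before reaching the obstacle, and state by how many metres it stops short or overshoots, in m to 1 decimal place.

92 km/h ÷ 3.6 = 25.5556 m/s.
a = μg = 0.35 × 9.8 = 3.430 m/s².
Reaction distance = 25.5556 × 1.4 = 35.778 m.
Braking distance = v²/(2a) = 653.089 / 6.860 = 95.202 m.
Total stopping distance = 35.778 + 95.202 = 130.980 m, vs 149 m available — it stops with 149 − 130.980 = 18.020 m to spare.

Yes — it stops 18.0 m short of the obstacle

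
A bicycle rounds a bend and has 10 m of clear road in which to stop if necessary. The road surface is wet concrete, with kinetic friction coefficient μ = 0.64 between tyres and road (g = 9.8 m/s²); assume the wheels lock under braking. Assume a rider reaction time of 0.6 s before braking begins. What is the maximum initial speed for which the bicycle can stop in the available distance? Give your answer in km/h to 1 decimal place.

a = μg = 0.64 × 9.8 = 6.272 m/s².
Stopping distance: v·t_r + v²/(2a) = 10 with t_r = 0.6 s and a = 6.272 m/s².
So v² + 7.526 v − 125.44 = 0.
Positive root: v = −a·t_r + √((a·t_r)² + 2a·d) = −3.763 + √(14.160 + 125.44) = 8.0522 m/s.
8.0522 m/s × 3.6 = 28.988 km/h.

Maximum speed ≈ 29.0 km/h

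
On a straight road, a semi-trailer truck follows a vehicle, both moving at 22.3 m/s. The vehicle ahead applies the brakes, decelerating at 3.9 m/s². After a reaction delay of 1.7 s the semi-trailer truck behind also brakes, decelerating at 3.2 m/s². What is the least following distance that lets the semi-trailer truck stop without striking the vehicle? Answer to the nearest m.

Minimum gap ≈ 52 m

Leader travels v²/(2a_L) = 497.290 / 7.800 = 63.755 m before stopping.
Follower covers v·t_r = 22.3000 × 1.7 = 37.910 m while reacting, then v²/(2a_F) = 497.290 / 6.400 = 77.702 m while braking, for a total of 37.910 + 77.702 = 115.612 m.
Since a_F ≤ a_L and the follower starts braking later, the follower is never slower than the leader, so the closest approach is when both have stopped.
Minimum gap = 115.612 − 63.755 = 51.857 m.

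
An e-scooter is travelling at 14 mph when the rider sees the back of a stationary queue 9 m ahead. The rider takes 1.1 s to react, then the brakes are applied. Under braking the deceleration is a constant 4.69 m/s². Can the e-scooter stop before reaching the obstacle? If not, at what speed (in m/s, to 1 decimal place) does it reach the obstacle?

No — it strikes the obstacle at 4.4 m/s

14 mph × 0.44704 = 6.2586 m/s.
Reaction distance = 6.2586 × 1.1 = 6.884 m.
Braking distance needed to stop: v²/(2a) = 39.170 / 9.380 = 4.176 m, so total needed = 6.884 + 4.176 = 11.060 m > 9 m — it cannot stop.
Distance remaining when braking begins: 9 − 6.884 = 2.116 m.
v² = v₀² − 2a·d = 39.170 − 2 × 4.690 × 2.116 = 19.322 m²/s².
v = √19.322 = 4.396 m/s.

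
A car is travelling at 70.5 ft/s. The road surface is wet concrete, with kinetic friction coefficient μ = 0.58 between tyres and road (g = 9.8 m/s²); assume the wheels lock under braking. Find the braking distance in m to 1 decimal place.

Braking distance ≈ 40.6 m

70.5 ft/s × 0.3048 = 21.4884 m/s.
a = μg = 0.58 × 9.8 = 5.684 m/s².
Braking distance = v²/(2a) = 21.4884² / (2 × 5.684) = 461.751 / 11.368 = 40.618 m.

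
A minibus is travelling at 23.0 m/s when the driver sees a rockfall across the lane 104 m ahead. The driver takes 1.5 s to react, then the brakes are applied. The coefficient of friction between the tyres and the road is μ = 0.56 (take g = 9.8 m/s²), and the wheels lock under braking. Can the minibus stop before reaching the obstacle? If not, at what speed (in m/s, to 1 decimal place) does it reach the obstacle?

a = μg = 0.56 × 9.8 = 5.488 m/s².
Reaction distance = 23.0000 × 1.5 = 34.500 m.
Braking distance = v²/(2a) = 529.000 / 10.976 = 48.196 m.
Total stopping distance = 34.500 + 48.196 = 82.696 m, vs 104 m available — it stops with 104 − 82.696 = 21.304 m to spare.

Yes — it stops about 21.3 m short of the obstacle, so it never reaches it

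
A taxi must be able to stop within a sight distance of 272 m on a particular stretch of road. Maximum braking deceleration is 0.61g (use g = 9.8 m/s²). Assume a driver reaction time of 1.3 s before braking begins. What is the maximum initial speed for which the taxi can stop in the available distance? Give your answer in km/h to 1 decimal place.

Maximum speed ≈ 179.2 km/h

a = 0.61 × 9.8 = 5.978 m/s².
Stopping distance: v·t_r + v²/(2a) = 272 with t_r = 1.3 s and a = 5.978 m/s².
So v² + 15.543 v − 3252.03 = 0.
Positive root: v = −a·t_r + √((a·t_r)² + 2a·d) = −7.771 + √(60.388 + 3252.03) = 49.7826 m/s.
49.7826 m/s × 3.6 = 179.217 km/h.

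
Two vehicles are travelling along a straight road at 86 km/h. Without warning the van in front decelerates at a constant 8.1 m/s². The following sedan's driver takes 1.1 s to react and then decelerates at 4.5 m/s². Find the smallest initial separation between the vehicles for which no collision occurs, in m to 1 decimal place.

Minimum gap ≈ 54.5 m

86 km/h ÷ 3.6 = 23.8889 m/s.
Leader travels v²/(2a_L) = 570.680 / 16.200 = 35.227 m before stopping.
Follower covers v·t_r = 23.8889 × 1.1 = 26.278 m while reacting, then v²/(2a_F) = 570.680 / 9.000 = 63.409 m while braking, for a total of 26.278 + 63.409 = 89.687 m.
Since a_F ≤ a_L and the follower starts braking later, the follower is never slower than the leader, so the closest approach is when both have stopped.
Minimum gap = 89.687 − 35.227 = 54.460 m.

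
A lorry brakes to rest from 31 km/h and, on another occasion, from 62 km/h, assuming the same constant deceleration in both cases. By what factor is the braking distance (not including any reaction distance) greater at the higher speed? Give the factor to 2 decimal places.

Braking distance d = v²/(2a), so with a fixed, d ∝ v².
Factor = (62/31)² = 2.0000² = 4.0000.

Factor ≈ 4.00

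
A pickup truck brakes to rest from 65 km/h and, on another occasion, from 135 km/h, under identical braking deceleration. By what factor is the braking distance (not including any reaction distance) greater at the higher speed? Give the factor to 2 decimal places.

Braking distance d = v²/(2a), so with a fixed, d ∝ v².
Factor = (135/65)² = 2.0769² = 4.3135.

Factor ≈ 4.31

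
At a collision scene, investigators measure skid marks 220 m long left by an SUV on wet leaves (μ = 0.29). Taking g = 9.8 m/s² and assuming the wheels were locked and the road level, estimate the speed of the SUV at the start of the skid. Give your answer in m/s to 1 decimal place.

Initial speed ≈ 35.4 m/s

Deceleration a = μg = 0.29 × 9.8 = 2.842 m/s².
v = √(2a·d) = √(2 × 2.842 × 220) = √1250.480 = 35.3621 m/s.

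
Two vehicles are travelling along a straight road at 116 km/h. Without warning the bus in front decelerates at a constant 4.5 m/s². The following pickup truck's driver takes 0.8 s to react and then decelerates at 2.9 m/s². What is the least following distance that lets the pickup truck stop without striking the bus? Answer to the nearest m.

116 km/h ÷ 3.6 = 32.2222 m/s.
Leader travels v²/(2a_L) = 1038.270 / 9.000 = 115.363 m before stopping.
Follower covers v·t_r = 32.2222 × 0.8 = 25.778 m while reacting, then v²/(2a_F) = 1038.270 / 5.800 = 179.012 m while braking, for a total of 25.778 + 179.012 = 204.790 m.
Since a_F ≤ a_L and the follower starts braking later, the follower is never slower than the leader, so the closest approach is when both have stopped.
Minimum gap = 204.790 − 115.363 = 89.427 m.

Minimum gap ≈ 89 m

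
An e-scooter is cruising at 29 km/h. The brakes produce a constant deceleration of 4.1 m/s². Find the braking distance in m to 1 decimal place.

29 km/h ÷ 3.6 = 8.0556 m/s.
Braking distance = v²/(2a) = 8.0556² / (2 × 4.100) = 64.893 / 8.200 = 7.914 m.

Braking distance ≈ 7.9 m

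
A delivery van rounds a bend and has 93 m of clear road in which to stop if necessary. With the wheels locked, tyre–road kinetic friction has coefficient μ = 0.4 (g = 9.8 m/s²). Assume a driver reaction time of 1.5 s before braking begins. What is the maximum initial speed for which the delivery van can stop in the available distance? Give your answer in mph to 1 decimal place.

Maximum speed ≈ 48.7 mph

a = μg = 0.4 × 9.8 = 3.920 m/s².
Stopping distance: v·t_r + v²/(2a) = 93 with t_r = 1.5 s and a = 3.920 m/s².
So v² + 11.760 v − 729.12 = 0.
Positive root: v = −a·t_r + √((a·t_r)² + 2a·d) = −5.880 + √(34.574 + 729.12) = 21.7550 m/s.
21.7550 m/s ÷ 0.44704 = 48.665 mph.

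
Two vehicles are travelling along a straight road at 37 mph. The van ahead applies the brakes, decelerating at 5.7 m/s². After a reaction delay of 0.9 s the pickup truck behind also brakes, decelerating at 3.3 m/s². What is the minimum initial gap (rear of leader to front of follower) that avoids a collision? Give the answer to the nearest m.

Minimum gap ≈ 32 m

37 mph × 0.44704 = 16.5405 m/s.
Leader travels v²/(2a_L) = 273.588 / 11.400 = 23.999 m before stopping.
Follower covers v·t_r = 16.5405 × 0.9 = 14.886 m while reacting, then v²/(2a_F) = 273.588 / 6.600 = 41.453 m while braking, for a total of 14.886 + 41.453 = 56.339 m.
Since a_F ≤ a_L and the follower starts braking later, the follower is never slower than the leader, so the closest approach is when both have stopped.
Minimum gap = 56.339 − 23.999 = 32.340 m.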